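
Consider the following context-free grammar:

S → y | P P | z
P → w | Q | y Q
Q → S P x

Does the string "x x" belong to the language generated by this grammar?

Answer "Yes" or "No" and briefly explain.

No - no valid derivation exists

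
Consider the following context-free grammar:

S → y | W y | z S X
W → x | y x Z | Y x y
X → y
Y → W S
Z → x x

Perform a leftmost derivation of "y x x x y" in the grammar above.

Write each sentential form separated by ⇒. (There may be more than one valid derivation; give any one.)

S ⇒ W y ⇒ y x Z y ⇒ y x x x y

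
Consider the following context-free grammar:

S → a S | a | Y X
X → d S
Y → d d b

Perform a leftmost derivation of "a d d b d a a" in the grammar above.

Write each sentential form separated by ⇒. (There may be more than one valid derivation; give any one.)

S ⇒ a S ⇒ a Y X ⇒ a d d b X ⇒ a d d b d S ⇒ a d d b d a S ⇒ a d d b d a a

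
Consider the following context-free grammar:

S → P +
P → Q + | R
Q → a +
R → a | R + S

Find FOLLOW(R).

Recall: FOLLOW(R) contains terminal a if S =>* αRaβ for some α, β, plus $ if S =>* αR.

We compute FOLLOW(R) using the standard algorithm.
FOLLOW(S) starts with {$}.
FIRST(P) = {a}
FIRST(Q) = {a}
FIRST(R) = {a}
FIRST(S) = {a}
FOLLOW(P) = {+}
FOLLOW(Q) = {+}
FOLLOW(R) = {+}
FOLLOW(S) = {$, +}
Therefore, FOLLOW(R) = {+}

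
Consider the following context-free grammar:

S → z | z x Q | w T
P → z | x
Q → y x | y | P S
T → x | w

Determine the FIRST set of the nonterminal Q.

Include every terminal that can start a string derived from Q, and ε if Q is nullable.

We compute FIRST(Q) using the standard algorithm.
FIRST(P) = {x, z}
FIRST(Q) = {x, y, z}
FIRST(S) = {w, z}
FIRST(T) = {w, x}
Therefore, FIRST(Q) = {x, y, z}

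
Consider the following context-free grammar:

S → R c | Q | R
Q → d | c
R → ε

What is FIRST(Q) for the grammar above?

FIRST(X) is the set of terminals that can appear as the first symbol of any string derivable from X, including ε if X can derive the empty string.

We compute FIRST(Q) using the standard algorithm.
FIRST(Q) = {c, d}
FIRST(R) = {ε}
FIRST(S) = {c, d, ε}
Therefore, FIRST(Q) = {c, d}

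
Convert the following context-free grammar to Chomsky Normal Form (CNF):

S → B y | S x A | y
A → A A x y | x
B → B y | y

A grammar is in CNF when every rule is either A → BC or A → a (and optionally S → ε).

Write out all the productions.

TY → y; TX → x; S → y; A → x; B → y; S → B TY; S → S X0; X0 → TX A; A → A X1; X1 → A X2; X2 → TX TY; B → B TY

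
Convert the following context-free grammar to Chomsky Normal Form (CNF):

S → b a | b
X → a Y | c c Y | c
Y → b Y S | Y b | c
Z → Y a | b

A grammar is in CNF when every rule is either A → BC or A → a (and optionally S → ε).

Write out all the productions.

TB → b; TA → a; S → b; TC → c; X → c; Y → c; Z → b; S → TB TA; X → TA Y; X → TC X0; X0 → TC Y; Y → TB X1; X1 → Y S; Y → Y TB; Z → Y TA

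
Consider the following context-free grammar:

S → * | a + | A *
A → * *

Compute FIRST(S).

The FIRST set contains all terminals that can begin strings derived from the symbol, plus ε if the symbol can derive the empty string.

We compute FIRST(S) using the standard algorithm.
FIRST(A) = {*}
FIRST(S) = {*, a}
Therefore, FIRST(S) = {*, a}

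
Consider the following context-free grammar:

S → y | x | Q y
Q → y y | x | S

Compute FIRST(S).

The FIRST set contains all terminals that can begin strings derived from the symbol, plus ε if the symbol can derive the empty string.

We compute FIRST(S) using the standard algorithm.
FIRST(Q) = {x, y}
FIRST(S) = {x, y}
Therefore, FIRST(S) = {x, y}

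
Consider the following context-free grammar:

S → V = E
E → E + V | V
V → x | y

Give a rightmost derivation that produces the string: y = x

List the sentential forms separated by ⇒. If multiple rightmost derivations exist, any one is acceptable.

S ⇒ V = E ⇒ V = V ⇒ V = x ⇒ y = x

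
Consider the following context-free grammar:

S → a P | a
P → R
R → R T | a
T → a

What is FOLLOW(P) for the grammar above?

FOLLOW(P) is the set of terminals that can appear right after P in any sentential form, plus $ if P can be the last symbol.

We compute FOLLOW(P) using the standard algorithm.
FOLLOW(S) starts with {$}.
FIRST(P) = {a}
FIRST(R) = {a}
FIRST(S) = {a}
FIRST(T) = {a}
FOLLOW(P) = {$}
FOLLOW(R) = {$, a}
FOLLOW(S) = {$}
FOLLOW(T) = {$, a}
Therefore, FOLLOW(P) = {$}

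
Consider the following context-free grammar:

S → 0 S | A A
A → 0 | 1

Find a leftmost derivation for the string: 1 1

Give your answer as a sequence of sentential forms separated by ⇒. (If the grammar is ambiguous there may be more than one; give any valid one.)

S ⇒ A A ⇒ 1 A ⇒ 1 1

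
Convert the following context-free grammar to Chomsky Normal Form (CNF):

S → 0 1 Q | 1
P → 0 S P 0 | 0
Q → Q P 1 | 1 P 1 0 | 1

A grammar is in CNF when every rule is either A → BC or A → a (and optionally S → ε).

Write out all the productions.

T0 → 0; T1 → 1; S → 1; P → 0; Q → 1; S → T0 X0; X0 → T1 Q; P → T0 X1; X1 → S X2; X2 → P T0; Q → Q X3; X3 → P T1; Q → T1 X4; X4 → P X5; X5 → T1 T0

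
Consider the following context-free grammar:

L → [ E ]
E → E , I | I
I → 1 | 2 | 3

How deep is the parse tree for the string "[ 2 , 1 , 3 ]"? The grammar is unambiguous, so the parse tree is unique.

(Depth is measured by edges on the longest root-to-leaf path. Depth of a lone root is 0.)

5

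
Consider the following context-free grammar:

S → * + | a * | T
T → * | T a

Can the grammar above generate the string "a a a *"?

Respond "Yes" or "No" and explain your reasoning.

No - no valid derivation exists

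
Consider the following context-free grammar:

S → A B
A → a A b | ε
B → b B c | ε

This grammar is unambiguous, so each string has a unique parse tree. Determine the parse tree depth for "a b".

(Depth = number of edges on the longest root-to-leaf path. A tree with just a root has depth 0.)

3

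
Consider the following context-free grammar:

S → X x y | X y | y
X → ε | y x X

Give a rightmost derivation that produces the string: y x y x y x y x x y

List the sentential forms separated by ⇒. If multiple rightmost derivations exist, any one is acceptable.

S ⇒ X x y ⇒ y x X x y ⇒ y x y x X x y ⇒ y x y x y x X x y ⇒ y x y x y x y x X x y ⇒ y x y x y x y x x y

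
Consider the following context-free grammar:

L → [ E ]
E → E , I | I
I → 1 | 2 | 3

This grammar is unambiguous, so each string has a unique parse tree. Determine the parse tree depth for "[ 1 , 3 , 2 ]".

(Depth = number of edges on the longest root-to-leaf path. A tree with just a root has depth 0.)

5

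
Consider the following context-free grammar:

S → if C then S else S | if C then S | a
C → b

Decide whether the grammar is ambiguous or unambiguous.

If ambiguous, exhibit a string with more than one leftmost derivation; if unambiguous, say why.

Ambiguous - the string 'if b then if b then if b then a else a' has two distinct leftmost derivations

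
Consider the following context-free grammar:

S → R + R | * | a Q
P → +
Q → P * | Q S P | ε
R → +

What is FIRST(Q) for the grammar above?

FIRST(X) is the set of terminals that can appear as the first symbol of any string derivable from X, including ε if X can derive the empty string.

We compute FIRST(Q) using the standard algorithm.
FIRST(P) = {+}
FIRST(Q) = {*, +, a, ε}
FIRST(R) = {+}
FIRST(S) = {*, +, a}
Therefore, FIRST(Q) = {*, +, a, ε}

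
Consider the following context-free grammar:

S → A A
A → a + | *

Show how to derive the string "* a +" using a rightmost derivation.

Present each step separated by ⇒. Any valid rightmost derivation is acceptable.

S ⇒ A A ⇒ A a + ⇒ * a +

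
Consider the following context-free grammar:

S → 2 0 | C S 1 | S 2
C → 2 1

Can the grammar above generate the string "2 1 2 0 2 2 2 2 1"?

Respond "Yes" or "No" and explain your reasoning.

Yes - a valid derivation exists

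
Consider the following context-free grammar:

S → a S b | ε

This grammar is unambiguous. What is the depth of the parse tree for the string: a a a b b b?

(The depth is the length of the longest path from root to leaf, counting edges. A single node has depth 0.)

4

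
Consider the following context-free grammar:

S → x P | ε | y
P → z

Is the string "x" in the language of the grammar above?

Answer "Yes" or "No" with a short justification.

No - no valid derivation exists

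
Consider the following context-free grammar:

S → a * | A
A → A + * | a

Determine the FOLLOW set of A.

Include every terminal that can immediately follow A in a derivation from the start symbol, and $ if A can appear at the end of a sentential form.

We compute FOLLOW(A) using the standard algorithm.
FOLLOW(S) starts with {$}.
FIRST(A) = {a}
FIRST(S) = {a}
FOLLOW(A) = {$, +}
FOLLOW(S) = {$}
Therefore, FOLLOW(A) = {$, +}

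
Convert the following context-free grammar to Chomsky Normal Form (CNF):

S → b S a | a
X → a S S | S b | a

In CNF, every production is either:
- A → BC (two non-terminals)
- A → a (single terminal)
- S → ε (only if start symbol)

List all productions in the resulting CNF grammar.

TB → b; TA → a; S → a; X → a; S → TB X0; X0 → S TA; X → TA X1; X1 → S S; X → S TB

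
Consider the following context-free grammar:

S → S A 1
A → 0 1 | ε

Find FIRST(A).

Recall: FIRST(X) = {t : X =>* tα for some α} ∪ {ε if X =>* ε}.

We compute FIRST(A) using the standard algorithm.
FIRST(A) = {0, ε}
FIRST(S) = {}
Therefore, FIRST(A) = {0, ε}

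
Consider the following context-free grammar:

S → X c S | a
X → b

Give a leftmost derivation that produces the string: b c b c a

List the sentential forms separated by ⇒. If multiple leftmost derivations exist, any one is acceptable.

S ⇒ X c S ⇒ b c S ⇒ b c X c S ⇒ b c b c S ⇒ b c b c a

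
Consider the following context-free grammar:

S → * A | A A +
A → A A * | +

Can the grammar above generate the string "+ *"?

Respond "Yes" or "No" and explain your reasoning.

No - no valid derivation exists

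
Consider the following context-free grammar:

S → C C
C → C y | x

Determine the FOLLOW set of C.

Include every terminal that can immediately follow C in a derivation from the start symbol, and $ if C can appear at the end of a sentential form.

We compute FOLLOW(C) using the standard algorithm.
FOLLOW(S) starts with {$}.
FIRST(C) = {x}
FIRST(S) = {x}
FOLLOW(C) = {$, x, y}
FOLLOW(S) = {$}
Therefore, FOLLOW(C) = {$, x, y}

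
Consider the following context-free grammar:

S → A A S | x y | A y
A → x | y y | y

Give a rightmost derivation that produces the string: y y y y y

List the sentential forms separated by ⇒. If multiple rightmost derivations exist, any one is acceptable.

S ⇒ A A S ⇒ A A A y ⇒ A A y y y ⇒ A y y y y ⇒ y y y y y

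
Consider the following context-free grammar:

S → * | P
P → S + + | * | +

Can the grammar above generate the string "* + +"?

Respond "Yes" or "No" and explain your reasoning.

Yes - a valid derivation exists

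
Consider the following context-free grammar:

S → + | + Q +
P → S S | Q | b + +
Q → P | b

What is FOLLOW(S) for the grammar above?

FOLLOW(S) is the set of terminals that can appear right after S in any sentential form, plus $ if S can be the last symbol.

We compute FOLLOW(S) using the standard algorithm.
FOLLOW(S) starts with {$}.
FIRST(P) = {+, b}
FIRST(Q) = {+, b}
FIRST(S) = {+}
FOLLOW(P) = {+}
FOLLOW(Q) = {+}
FOLLOW(S) = {$, +}
Therefore, FOLLOW(S) = {$, +}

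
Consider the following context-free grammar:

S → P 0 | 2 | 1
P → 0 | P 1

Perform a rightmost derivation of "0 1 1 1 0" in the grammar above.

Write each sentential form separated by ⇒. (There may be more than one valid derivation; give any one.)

S ⇒ P 0 ⇒ P 1 0 ⇒ P 1 1 0 ⇒ P 1 1 1 0 ⇒ 0 1 1 1 0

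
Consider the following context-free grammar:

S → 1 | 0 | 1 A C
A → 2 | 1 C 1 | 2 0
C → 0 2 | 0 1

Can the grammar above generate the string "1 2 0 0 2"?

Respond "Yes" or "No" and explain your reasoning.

Yes - a valid derivation exists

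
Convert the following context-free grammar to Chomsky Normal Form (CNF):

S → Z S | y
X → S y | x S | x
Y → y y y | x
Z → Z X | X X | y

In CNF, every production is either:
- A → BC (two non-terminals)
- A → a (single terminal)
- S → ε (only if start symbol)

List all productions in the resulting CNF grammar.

S → y; TY → y; TX → x; X → x; Y → x; Z → y; S → Z S; X → S TY; X → TX S; Y → TY X0; X0 → TY TY; Z → Z X; Z → X X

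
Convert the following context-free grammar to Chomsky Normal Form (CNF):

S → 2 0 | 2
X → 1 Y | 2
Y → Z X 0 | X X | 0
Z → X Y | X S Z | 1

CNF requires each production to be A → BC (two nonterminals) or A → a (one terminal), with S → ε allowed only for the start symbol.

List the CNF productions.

T2 → 2; T0 → 0; S → 2; T1 → 1; X → 2; Y → 0; Z → 1; S → T2 T0; X → T1 Y; Y → Z X0; X0 → X T0; Y → X X; Z → X Y; Z → X X1; X1 → S Z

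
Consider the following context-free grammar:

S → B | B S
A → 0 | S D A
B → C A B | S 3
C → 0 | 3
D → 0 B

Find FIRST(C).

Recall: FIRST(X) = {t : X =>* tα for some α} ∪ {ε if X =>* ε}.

We compute FIRST(C) using the standard algorithm.
FIRST(A) = {0, 3}
FIRST(B) = {0, 3}
FIRST(C) = {0, 3}
FIRST(D) = {0}
FIRST(S) = {0, 3}
Therefore, FIRST(C) = {0, 3}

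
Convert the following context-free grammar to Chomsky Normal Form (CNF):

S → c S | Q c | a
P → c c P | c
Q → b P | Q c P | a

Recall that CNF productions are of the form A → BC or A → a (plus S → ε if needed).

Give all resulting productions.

TC → c; S → a; P → c; TB → b; Q → a; S → TC S; S → Q TC; P → TC X0; X0 → TC P; Q → TB P; Q → Q X1; X1 → TC P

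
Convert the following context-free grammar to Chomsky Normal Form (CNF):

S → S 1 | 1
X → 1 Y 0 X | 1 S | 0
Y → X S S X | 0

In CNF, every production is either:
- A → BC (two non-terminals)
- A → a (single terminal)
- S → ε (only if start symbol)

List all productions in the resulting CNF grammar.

T1 → 1; S → 1; T0 → 0; X → 0; Y → 0; S → S T1; X → T1 X0; X0 → Y X1; X1 → T0 X; X → T1 S; Y → X X2; X2 → S X3; X3 → S X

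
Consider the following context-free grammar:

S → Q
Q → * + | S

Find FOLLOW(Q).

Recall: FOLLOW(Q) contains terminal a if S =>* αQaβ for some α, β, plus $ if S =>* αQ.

We compute FOLLOW(Q) using the standard algorithm.
FOLLOW(S) starts with {$}.
FIRST(Q) = {*}
FIRST(S) = {*}
FOLLOW(Q) = {$}
FOLLOW(S) = {$}
Therefore, FOLLOW(Q) = {$}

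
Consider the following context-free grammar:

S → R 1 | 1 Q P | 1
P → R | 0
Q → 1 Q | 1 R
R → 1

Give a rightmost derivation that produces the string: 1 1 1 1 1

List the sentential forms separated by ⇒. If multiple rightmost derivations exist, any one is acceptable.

S ⇒ 1 Q P ⇒ 1 Q R ⇒ 1 Q 1 ⇒ 1 1 Q 1 ⇒ 1 1 1 R 1 ⇒ 1 1 1 1 1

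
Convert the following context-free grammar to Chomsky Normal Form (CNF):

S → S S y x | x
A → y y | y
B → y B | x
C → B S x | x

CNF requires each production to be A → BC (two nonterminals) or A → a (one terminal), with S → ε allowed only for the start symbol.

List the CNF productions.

TY → y; TX → x; S → x; A → y; B → x; C → x; S → S X0; X0 → S X1; X1 → TY TX; A → TY TY; B → TY B; C → B X2; X2 → S TX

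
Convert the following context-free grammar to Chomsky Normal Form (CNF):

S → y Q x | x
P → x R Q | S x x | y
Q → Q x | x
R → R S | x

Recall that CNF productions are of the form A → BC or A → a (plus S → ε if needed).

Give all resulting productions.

TY → y; TX → x; S → x; P → y; Q → x; R → x; S → TY X0; X0 → Q TX; P → TX X1; X1 → R Q; P → S X2; X2 → TX TX; Q → Q TX; R → R S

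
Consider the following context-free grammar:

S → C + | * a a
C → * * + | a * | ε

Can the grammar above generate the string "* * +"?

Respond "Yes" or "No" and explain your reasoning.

No - no valid derivation exists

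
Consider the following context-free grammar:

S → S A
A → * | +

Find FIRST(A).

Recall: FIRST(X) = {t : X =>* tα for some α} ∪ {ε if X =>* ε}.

We compute FIRST(A) using the standard algorithm.
FIRST(A) = {*, +}
FIRST(S) = {}
Therefore, FIRST(A) = {*, +}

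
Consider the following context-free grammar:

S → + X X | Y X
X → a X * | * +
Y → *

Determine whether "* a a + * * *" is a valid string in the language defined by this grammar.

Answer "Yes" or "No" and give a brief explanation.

No - no valid derivation exists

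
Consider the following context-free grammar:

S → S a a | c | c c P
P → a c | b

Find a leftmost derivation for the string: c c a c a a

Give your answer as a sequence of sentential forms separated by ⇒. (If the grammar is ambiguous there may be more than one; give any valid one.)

S ⇒ S a a ⇒ c c P a a ⇒ c c a c a a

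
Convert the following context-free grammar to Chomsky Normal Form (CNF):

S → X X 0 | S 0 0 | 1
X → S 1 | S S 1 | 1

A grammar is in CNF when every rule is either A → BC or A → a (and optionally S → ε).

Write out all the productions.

T0 → 0; S → 1; T1 → 1; X → 1; S → X X0; X0 → X T0; S → S X1; X1 → T0 T0; X → S T1; X → S X2; X2 → S T1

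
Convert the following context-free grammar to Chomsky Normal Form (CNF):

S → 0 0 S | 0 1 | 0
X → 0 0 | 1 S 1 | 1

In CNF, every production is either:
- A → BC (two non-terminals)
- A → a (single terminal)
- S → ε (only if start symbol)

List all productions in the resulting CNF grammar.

T0 → 0; T1 → 1; S → 0; X → 1; S → T0 X0; X0 → T0 S; S → T0 T1; X → T0 T0; X → T1 X1; X1 → S T1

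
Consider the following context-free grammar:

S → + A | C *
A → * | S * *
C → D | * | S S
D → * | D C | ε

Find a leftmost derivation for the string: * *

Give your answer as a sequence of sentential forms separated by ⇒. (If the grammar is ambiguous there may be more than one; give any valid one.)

S ⇒ C * ⇒ D * ⇒ * *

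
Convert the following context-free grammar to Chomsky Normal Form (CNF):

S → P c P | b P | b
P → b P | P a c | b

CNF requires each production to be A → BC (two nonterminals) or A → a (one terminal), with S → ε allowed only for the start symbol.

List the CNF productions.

TC → c; TB → b; S → b; TA → a; P → b; S → P X0; X0 → TC P; S → TB P; P → TB P; P → P X1; X1 → TA TC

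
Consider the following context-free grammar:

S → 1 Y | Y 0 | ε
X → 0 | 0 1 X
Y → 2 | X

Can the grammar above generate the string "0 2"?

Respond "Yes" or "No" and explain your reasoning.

No - no valid derivation exists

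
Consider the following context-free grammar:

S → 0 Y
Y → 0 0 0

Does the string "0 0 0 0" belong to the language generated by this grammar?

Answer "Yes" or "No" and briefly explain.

Yes - a valid derivation exists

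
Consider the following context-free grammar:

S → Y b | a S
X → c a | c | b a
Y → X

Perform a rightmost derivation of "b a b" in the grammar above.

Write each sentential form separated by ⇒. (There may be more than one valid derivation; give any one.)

S ⇒ Y b ⇒ X b ⇒ b a b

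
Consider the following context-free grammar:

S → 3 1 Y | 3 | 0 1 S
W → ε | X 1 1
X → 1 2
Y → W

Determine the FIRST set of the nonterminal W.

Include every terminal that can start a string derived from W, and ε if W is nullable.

We compute FIRST(W) using the standard algorithm.
FIRST(S) = {0, 3}
FIRST(W) = {1, ε}
FIRST(X) = {1}
FIRST(Y) = {1, ε}
Therefore, FIRST(W) = {1, ε}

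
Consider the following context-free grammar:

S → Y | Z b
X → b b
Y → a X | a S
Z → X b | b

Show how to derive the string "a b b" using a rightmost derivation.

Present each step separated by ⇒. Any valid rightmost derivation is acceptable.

S ⇒ Y ⇒ a X ⇒ a b b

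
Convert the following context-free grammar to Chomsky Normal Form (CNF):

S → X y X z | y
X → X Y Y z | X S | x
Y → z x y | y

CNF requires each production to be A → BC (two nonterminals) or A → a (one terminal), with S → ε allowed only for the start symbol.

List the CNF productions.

TY → y; TZ → z; S → y; X → x; TX → x; Y → y; S → X X0; X0 → TY X1; X1 → X TZ; X → X X2; X2 → Y X3; X3 → Y TZ; X → X S; Y → TZ X4; X4 → TX TY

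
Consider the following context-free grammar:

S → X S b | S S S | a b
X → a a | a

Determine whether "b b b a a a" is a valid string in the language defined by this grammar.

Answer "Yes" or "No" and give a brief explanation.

No - no valid derivation exists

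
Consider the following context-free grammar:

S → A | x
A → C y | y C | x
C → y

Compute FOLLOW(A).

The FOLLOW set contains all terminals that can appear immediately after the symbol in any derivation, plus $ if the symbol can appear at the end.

We compute FOLLOW(A) using the standard algorithm.
FOLLOW(S) starts with {$}.
FIRST(A) = {x, y}
FIRST(C) = {y}
FIRST(S) = {x, y}
FOLLOW(A) = {$}
FOLLOW(C) = {$, y}
FOLLOW(S) = {$}
Therefore, FOLLOW(A) = {$}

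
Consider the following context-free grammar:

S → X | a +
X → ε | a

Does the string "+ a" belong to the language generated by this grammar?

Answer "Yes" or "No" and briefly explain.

No - no valid derivation exists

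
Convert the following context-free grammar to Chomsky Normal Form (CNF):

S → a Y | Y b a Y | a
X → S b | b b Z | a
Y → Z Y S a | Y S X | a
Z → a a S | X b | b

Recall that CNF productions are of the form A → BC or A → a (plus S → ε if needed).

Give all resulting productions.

TA → a; TB → b; S → a; X → a; Y → a; Z → b; S → TA Y; S → Y X0; X0 → TB X1; X1 → TA Y; X → S TB; X → TB X2; X2 → TB Z; Y → Z X3; X3 → Y X4; X4 → S TA; Y → Y X5; X5 → S X; Z → TA X6; X6 → TA S; Z → X TB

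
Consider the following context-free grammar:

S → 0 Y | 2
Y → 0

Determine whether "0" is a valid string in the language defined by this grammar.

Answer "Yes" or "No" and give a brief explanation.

No - no valid derivation exists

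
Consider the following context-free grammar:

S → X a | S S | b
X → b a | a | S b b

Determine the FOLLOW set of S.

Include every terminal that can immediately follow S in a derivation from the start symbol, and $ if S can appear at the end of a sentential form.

We compute FOLLOW(S) using the standard algorithm.
FOLLOW(S) starts with {$}.
FIRST(S) = {a, b}
FIRST(X) = {a, b}
FOLLOW(S) = {$, a, b}
FOLLOW(X) = {a}
Therefore, FOLLOW(S) = {$, a, b}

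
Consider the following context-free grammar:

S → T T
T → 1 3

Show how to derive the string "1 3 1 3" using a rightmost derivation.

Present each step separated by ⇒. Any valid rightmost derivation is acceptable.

S ⇒ T T ⇒ T 1 3 ⇒ 1 3 1 3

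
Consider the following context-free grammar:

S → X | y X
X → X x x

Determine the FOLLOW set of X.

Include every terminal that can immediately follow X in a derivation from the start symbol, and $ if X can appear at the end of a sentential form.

We compute FOLLOW(X) using the standard algorithm.
FOLLOW(S) starts with {$}.
FIRST(S) = {y}
FIRST(X) = {}
FOLLOW(S) = {$}
FOLLOW(X) = {$, x}
Therefore, FOLLOW(X) = {$, x}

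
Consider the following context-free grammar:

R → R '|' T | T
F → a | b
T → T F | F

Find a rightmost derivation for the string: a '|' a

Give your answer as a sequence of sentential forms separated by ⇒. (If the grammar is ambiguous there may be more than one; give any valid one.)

R ⇒ R '|' T ⇒ R '|' F ⇒ R '|' a ⇒ T '|' a ⇒ F '|' a ⇒ a '|' a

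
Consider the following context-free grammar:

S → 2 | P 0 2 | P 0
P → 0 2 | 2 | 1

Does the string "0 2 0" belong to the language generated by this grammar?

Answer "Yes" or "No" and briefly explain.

Yes - a valid derivation exists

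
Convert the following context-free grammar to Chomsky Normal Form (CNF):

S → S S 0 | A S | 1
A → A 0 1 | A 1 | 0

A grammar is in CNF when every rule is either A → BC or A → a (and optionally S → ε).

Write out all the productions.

T0 → 0; S → 1; T1 → 1; A → 0; S → S X0; X0 → S T0; S → A S; A → A X1; X1 → T0 T1; A → A T1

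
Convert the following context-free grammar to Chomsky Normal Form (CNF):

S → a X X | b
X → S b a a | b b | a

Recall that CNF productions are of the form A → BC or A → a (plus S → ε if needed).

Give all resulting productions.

TA → a; S → b; TB → b; X → a; S → TA X0; X0 → X X; X → S X1; X1 → TB X2; X2 → TA TA; X → TB TB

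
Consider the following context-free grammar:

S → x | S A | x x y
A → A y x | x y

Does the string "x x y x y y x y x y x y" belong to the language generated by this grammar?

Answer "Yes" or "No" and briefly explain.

No - no valid derivation exists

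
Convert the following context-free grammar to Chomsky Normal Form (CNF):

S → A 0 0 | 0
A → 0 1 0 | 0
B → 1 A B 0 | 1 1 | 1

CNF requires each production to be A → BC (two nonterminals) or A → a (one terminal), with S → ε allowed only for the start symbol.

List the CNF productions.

T0 → 0; S → 0; T1 → 1; A → 0; B → 1; S → A X0; X0 → T0 T0; A → T0 X1; X1 → T1 T0; B → T1 X2; X2 → A X3; X3 → B T0; B → T1 T1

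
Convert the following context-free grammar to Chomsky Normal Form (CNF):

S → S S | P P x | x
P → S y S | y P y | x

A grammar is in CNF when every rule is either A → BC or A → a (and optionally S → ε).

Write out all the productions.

TX → x; S → x; TY → y; P → x; S → S S; S → P X0; X0 → P TX; P → S X1; X1 → TY S; P → TY X2; X2 → P TY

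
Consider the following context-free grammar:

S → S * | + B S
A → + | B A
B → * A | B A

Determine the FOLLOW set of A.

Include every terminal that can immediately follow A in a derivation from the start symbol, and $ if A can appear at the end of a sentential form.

We compute FOLLOW(A) using the standard algorithm.
FOLLOW(S) starts with {$}.
FIRST(A) = {*, +}
FIRST(B) = {*}
FIRST(S) = {+}
FOLLOW(A) = {*, +}
FOLLOW(B) = {*, +}
FOLLOW(S) = {$, *}
Therefore, FOLLOW(A) = {*, +}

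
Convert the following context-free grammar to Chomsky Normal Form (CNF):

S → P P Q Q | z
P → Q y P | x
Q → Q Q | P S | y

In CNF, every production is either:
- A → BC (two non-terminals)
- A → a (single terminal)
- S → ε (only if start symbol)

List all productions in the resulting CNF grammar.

S → z; TY → y; P → x; Q → y; S → P X0; X0 → P X1; X1 → Q Q; P → Q X2; X2 → TY P; Q → Q Q; Q → P S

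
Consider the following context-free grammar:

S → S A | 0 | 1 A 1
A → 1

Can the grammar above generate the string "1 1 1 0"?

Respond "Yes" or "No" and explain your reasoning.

No - no valid derivation exists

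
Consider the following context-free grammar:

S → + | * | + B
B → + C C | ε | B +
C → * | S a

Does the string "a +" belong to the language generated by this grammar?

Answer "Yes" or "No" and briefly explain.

No - no valid derivation exists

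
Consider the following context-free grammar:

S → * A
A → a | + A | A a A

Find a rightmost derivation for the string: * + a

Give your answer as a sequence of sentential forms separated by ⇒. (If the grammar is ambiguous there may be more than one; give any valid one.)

S ⇒ * A ⇒ * + A ⇒ * + a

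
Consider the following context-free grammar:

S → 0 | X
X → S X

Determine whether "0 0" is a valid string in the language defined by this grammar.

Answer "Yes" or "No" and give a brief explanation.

No - no valid derivation exists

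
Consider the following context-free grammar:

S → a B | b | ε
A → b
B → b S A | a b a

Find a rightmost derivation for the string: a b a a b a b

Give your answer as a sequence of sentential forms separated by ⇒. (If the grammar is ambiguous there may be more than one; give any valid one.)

S ⇒ a B ⇒ a b S A ⇒ a b S b ⇒ a b a B b ⇒ a b a a b a b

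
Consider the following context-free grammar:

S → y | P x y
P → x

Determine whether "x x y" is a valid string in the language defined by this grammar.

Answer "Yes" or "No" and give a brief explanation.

Yes - a valid derivation exists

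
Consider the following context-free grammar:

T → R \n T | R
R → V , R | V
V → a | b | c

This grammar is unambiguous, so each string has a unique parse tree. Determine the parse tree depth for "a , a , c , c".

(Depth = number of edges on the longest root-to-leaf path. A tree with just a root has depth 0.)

6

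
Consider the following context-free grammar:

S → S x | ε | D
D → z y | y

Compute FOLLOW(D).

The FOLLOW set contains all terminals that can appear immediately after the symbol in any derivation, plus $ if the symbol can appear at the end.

We compute FOLLOW(D) using the standard algorithm.
FOLLOW(S) starts with {$}.
FIRST(D) = {y, z}
FIRST(S) = {x, y, z, ε}
FOLLOW(D) = {$, x}
FOLLOW(S) = {$, x}
Therefore, FOLLOW(D) = {$, x}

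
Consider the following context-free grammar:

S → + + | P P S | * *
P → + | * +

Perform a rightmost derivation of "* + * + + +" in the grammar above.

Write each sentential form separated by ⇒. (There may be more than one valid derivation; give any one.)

S ⇒ P P S ⇒ P P + + ⇒ P * + + + ⇒ * + * + + +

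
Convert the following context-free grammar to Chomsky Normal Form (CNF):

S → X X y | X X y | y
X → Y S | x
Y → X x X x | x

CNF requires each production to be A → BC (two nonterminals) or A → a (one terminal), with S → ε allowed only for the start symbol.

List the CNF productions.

TY → y; S → y; X → x; TX → x; Y → x; S → X X0; X0 → X TY; S → X X1; X1 → X TY; X → Y S; Y → X X2; X2 → TX X3; X3 → X TX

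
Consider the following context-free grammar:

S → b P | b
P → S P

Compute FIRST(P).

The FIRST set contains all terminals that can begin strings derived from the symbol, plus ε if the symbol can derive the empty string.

We compute FIRST(P) using the standard algorithm.
FIRST(P) = {b}
FIRST(S) = {b}
Therefore, FIRST(P) = {b}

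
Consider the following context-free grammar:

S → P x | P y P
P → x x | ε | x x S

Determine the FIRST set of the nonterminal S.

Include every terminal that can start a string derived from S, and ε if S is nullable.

We compute FIRST(S) using the standard algorithm.
FIRST(P) = {x, ε}
FIRST(S) = {x, y}
Therefore, FIRST(S) = {x, y}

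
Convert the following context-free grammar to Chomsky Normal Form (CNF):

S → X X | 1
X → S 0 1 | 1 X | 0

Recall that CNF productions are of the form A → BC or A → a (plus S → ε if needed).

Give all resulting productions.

S → 1; T0 → 0; T1 → 1; X → 0; S → X X; X → S X0; X0 → T0 T1; X → T1 X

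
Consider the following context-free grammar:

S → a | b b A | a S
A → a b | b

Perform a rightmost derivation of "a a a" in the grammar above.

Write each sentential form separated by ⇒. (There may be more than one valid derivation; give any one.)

S ⇒ a S ⇒ a a S ⇒ a a a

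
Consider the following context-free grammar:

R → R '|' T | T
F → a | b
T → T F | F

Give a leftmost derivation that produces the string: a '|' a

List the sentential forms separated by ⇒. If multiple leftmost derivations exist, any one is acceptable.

R ⇒ R '|' T ⇒ T '|' T ⇒ F '|' T ⇒ a '|' T ⇒ a '|' F ⇒ a '|' a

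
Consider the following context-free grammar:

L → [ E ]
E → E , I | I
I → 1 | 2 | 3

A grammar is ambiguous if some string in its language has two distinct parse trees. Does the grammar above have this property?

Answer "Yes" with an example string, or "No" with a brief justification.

No - the grammar is unambiguous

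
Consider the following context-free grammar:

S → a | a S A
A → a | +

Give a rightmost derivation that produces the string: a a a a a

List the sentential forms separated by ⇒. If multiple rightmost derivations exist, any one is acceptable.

S ⇒ a S A ⇒ a S a ⇒ a a S A a ⇒ a a S a a ⇒ a a a a a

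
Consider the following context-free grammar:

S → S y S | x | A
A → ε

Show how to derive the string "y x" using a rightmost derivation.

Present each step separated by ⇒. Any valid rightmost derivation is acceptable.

S ⇒ S y S ⇒ S y x ⇒ A y x ⇒ y x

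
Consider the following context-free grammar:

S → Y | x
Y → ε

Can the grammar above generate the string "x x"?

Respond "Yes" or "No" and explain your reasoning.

No - no valid derivation exists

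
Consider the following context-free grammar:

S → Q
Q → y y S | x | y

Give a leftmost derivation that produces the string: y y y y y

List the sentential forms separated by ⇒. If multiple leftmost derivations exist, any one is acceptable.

S ⇒ Q ⇒ y y S ⇒ y y Q ⇒ y y y y S ⇒ y y y y Q ⇒ y y y y y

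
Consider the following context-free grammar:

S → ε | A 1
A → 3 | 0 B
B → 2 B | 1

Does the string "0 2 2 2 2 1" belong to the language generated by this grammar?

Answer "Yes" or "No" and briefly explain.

No - no valid derivation exists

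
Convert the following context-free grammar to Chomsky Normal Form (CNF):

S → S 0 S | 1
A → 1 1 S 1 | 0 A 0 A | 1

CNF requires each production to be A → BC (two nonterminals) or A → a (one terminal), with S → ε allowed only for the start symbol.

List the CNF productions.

T0 → 0; S → 1; T1 → 1; A → 1; S → S X0; X0 → T0 S; A → T1 X1; X1 → T1 X2; X2 → S T1; A → T0 X3; X3 → A X4; X4 → T0 A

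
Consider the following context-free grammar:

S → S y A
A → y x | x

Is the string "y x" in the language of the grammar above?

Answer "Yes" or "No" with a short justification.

No - no valid derivation exists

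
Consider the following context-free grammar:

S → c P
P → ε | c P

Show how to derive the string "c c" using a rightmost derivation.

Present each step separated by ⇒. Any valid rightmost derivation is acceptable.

S ⇒ c P ⇒ c c P ⇒ c c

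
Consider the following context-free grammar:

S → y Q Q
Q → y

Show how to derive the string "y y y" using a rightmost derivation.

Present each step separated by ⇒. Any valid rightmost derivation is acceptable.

S ⇒ y Q Q ⇒ y Q y ⇒ y y y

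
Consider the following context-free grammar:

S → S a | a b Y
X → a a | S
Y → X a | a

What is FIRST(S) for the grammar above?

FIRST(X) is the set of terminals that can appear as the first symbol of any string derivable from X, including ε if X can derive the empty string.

We compute FIRST(S) using the standard algorithm.
FIRST(S) = {a}
FIRST(X) = {a}
FIRST(Y) = {a}
Therefore, FIRST(S) = {a}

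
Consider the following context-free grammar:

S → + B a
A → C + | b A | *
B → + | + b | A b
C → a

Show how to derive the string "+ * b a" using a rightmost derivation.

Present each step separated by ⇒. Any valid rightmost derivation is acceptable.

S ⇒ + B a ⇒ + A b a ⇒ + * b a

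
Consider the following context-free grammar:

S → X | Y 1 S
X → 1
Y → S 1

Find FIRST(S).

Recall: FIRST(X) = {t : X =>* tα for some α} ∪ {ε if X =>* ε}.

We compute FIRST(S) using the standard algorithm.
FIRST(S) = {1}
FIRST(X) = {1}
FIRST(Y) = {1}
Therefore, FIRST(S) = {1}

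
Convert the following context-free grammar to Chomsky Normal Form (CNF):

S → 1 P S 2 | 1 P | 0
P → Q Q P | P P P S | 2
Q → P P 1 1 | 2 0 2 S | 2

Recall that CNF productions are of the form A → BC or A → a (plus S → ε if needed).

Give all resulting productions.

T1 → 1; T2 → 2; S → 0; P → 2; T0 → 0; Q → 2; S → T1 X0; X0 → P X1; X1 → S T2; S → T1 P; P → Q X2; X2 → Q P; P → P X3; X3 → P X4; X4 → P S; Q → P X5; X5 → P X6; X6 → T1 T1; Q → T2 X7; X7 → T0 X8; X8 → T2 S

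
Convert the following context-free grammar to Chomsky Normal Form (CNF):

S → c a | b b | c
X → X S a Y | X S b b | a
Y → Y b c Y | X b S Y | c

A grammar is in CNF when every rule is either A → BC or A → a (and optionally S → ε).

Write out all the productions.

TC → c; TA → a; TB → b; S → c; X → a; Y → c; S → TC TA; S → TB TB; X → X X0; X0 → S X1; X1 → TA Y; X → X X2; X2 → S X3; X3 → TB TB; Y → Y X4; X4 → TB X5; X5 → TC Y; Y → X X6; X6 → TB X7; X7 → S Y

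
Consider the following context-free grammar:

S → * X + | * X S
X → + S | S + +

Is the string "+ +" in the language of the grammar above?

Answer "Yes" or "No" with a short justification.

No - no valid derivation exists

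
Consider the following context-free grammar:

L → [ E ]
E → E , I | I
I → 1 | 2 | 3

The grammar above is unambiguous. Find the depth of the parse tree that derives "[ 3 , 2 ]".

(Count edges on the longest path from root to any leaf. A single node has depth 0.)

4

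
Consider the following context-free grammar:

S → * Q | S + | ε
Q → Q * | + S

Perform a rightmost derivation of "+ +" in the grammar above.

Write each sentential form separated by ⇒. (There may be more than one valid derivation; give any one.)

S ⇒ S + ⇒ S + + ⇒ + +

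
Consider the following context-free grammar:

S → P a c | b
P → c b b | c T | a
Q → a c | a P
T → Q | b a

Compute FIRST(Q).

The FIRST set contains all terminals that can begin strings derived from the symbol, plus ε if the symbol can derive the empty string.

We compute FIRST(Q) using the standard algorithm.
FIRST(P) = {a, c}
FIRST(Q) = {a}
FIRST(S) = {a, b, c}
FIRST(T) = {a, b}
Therefore, FIRST(Q) = {a}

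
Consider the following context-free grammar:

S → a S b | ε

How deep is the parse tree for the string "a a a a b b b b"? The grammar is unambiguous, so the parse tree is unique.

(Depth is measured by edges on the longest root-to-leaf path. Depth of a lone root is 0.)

5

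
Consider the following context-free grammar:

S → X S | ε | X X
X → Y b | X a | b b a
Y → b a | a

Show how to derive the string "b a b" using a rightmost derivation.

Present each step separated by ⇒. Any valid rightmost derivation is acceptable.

S ⇒ X S ⇒ X ⇒ Y b ⇒ b a b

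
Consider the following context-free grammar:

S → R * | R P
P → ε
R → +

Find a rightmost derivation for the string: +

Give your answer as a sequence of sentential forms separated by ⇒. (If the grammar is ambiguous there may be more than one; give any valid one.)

S ⇒ R P ⇒ R ⇒ +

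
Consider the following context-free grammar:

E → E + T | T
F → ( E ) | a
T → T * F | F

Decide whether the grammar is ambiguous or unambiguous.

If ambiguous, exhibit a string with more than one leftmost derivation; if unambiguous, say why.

Unambiguous - every string in the language has a unique leftmost derivation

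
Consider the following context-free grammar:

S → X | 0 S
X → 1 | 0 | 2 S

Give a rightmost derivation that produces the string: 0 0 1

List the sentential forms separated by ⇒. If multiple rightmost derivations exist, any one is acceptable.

S ⇒ 0 S ⇒ 0 0 S ⇒ 0 0 X ⇒ 0 0 1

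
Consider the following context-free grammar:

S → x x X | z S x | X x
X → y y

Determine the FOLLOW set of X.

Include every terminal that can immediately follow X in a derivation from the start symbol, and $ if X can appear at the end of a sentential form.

We compute FOLLOW(X) using the standard algorithm.
FOLLOW(S) starts with {$}.
FIRST(S) = {x, y, z}
FIRST(X) = {y}
FOLLOW(S) = {$, x}
FOLLOW(X) = {$, x}
Therefore, FOLLOW(X) = {$, x}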